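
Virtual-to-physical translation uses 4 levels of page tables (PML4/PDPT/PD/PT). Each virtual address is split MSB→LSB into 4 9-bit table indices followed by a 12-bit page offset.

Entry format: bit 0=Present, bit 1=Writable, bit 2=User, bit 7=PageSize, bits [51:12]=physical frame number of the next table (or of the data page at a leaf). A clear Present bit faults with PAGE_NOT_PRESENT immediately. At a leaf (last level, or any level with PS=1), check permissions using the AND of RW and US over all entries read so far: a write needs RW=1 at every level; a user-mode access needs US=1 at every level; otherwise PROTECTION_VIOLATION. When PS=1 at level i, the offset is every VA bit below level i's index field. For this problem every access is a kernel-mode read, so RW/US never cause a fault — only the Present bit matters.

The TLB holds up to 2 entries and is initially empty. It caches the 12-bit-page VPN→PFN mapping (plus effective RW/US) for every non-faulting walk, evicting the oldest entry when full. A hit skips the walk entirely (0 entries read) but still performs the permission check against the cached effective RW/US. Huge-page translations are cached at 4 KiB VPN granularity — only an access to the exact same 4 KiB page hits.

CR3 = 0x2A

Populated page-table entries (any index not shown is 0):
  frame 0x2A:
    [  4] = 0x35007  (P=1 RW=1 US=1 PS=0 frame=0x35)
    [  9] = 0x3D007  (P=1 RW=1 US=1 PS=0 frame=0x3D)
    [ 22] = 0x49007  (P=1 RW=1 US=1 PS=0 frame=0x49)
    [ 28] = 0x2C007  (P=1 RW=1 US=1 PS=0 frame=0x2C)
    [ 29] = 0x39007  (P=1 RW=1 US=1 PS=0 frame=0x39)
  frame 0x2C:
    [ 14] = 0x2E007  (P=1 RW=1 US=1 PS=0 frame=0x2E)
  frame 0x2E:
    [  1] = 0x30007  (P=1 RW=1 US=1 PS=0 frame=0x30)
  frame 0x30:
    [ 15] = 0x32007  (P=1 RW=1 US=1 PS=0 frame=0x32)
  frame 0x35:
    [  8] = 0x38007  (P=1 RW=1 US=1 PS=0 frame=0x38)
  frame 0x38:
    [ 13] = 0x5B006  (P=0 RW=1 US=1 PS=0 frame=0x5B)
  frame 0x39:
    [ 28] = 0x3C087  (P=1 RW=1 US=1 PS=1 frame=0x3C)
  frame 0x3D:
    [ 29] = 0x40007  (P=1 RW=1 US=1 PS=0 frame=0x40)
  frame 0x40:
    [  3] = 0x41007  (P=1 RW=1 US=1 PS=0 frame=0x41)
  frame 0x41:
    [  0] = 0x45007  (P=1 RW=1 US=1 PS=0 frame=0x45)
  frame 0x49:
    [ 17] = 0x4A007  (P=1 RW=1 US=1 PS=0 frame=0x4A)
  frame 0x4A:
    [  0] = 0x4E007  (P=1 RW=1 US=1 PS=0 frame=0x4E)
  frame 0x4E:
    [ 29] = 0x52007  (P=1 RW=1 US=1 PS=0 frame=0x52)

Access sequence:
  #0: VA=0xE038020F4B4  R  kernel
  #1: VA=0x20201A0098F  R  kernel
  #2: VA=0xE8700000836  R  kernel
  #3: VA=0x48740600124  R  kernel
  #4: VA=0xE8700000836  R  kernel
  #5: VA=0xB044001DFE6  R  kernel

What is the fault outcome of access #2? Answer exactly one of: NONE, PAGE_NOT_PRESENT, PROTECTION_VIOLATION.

Walk each access:
#0 VA=0xE038020F4B4 (r,kernel):
  L0 @0x2A[28] → 0x2C007  P=1,RW=1,US=1,PS=0
  L1 @0x2C[14] → 0x2E007  P=1,RW=1,US=1,PS=0
  L2 @0x2E[1] → 0x30007  P=1,RW=1,US=1,PS=0
  L3 @0x30[15] → 0x32007  P=1,RW=1,US=1,PS=0
  ⇒ phys 0x324B4  [4 reads]
#1 VA=0x20201A0098F (r,kernel):
  L0 @0x2A[4] → 0x35007  P=1,RW=1,US=1,PS=0
  L1 @0x35[8] → 0x38007  P=1,RW=1,US=1,PS=0
  L2 @0x38[13] → 0x5B006  P=0,RW=1,US=1,PS=0
  → PAGE_NOT_PRESENT  (3 entries read)
#2 VA=0xE8700000836 (r,kernel):
  L0 @0x2A[29] → 0x39007  P=1,RW=1,US=1,PS=0
  L1 @0x39[28] → 0x3C087  P=1,RW=1,US=1,PS=1
  ⇒ phys 0x3C836 (huge @L1)  [2 reads]
#3 VA=0x48740600124 (r,kernel):
  L0 @0x2A[9] → 0x3D007  P=1,RW=1,US=1,PS=0
  L1 @0x3D[29] → 0x40007  P=1,RW=1,US=1,PS=0
  L2 @0x40[3] → 0x41007  P=1,RW=1,US=1,PS=0
  L3 @0x41[0] → 0x45007  P=1,RW=1,US=1,PS=0
  ⇒ phys 0x45124  [4 reads]
#4 VA=0xE8700000836 (r,kernel):
  TLB hit vpn=0xE8700000 → PA=0x3C836
#5 VA=0xB044001DFE6 (r,kernel):
  L0 @0x2A[22] → 0x49007  P=1,RW=1,US=1,PS=0
  L1 @0x49[17] → 0x4A007  P=1,RW=1,US=1,PS=0
  L2 @0x4A[0] → 0x4E007  P=1,RW=1,US=1,PS=0
  L3 @0x4E[29] → 0x52007  P=1,RW=1,US=1,PS=0
  ⇒ phys 0x52FE6  [4 reads]

Access #2 fault: NONE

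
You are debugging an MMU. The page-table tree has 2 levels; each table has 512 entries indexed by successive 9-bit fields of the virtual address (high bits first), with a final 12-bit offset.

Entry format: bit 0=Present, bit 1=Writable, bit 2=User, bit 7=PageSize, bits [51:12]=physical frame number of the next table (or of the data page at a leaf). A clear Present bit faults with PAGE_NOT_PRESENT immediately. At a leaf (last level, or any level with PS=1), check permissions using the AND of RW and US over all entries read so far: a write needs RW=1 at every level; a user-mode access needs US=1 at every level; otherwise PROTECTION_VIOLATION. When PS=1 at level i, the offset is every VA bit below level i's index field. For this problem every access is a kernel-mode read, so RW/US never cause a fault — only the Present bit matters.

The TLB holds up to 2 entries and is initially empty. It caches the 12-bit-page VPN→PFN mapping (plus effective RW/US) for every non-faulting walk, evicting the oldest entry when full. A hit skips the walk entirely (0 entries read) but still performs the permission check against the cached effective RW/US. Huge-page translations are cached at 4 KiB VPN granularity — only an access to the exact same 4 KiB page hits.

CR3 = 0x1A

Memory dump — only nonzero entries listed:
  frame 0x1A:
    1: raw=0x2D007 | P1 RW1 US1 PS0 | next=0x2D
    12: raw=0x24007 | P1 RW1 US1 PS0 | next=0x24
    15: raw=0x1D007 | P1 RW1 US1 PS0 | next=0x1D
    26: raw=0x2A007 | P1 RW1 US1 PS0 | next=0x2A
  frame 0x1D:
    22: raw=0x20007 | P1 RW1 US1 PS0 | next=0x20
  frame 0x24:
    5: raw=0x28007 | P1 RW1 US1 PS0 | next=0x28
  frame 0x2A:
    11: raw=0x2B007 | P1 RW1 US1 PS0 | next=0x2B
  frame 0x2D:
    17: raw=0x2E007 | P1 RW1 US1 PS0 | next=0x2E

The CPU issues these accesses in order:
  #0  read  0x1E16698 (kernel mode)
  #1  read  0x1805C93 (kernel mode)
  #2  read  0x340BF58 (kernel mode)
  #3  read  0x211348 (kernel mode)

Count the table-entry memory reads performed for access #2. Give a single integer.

Walk each access:
#0 VA=0x1E16698 (r,kernel):
  L0 @0x1A[15] → 0x1D007  P=1,RW=1,US=1,PS=0
  L1 @0x1D[22] → 0x20007  P=1,RW=1,US=1,PS=0
  ✓ 0x20698  — 2 lookups
#1 VA=0x1805C93 (r,kernel):
  L0 @0x1A[12] → 0x24007  P=1,RW=1,US=1,PS=0
  L1 @0x24[5] → 0x28007  P=1,RW=1,US=1,PS=0
  ✓ 0x28C93  — 2 lookups
#2 VA=0x340BF58 (r,kernel):
  L0 @0x1A[26] → 0x2A007  P=1,RW=1,US=1,PS=0
  L1 @0x2A[11] → 0x2B007  P=1,RW=1,US=1,PS=0
  ✓ 0x2BF58  — 2 lookups
#3 VA=0x211348 (r,kernel):
  L0 @0x1A[1] → 0x2D007  P=1,RW=1,US=1,PS=0
  L1 @0x2D[17] → 0x2E007  P=1,RW=1,US=1,PS=0
  ✓ 0x2E348  — 2 lookups

Entries read for #2: 2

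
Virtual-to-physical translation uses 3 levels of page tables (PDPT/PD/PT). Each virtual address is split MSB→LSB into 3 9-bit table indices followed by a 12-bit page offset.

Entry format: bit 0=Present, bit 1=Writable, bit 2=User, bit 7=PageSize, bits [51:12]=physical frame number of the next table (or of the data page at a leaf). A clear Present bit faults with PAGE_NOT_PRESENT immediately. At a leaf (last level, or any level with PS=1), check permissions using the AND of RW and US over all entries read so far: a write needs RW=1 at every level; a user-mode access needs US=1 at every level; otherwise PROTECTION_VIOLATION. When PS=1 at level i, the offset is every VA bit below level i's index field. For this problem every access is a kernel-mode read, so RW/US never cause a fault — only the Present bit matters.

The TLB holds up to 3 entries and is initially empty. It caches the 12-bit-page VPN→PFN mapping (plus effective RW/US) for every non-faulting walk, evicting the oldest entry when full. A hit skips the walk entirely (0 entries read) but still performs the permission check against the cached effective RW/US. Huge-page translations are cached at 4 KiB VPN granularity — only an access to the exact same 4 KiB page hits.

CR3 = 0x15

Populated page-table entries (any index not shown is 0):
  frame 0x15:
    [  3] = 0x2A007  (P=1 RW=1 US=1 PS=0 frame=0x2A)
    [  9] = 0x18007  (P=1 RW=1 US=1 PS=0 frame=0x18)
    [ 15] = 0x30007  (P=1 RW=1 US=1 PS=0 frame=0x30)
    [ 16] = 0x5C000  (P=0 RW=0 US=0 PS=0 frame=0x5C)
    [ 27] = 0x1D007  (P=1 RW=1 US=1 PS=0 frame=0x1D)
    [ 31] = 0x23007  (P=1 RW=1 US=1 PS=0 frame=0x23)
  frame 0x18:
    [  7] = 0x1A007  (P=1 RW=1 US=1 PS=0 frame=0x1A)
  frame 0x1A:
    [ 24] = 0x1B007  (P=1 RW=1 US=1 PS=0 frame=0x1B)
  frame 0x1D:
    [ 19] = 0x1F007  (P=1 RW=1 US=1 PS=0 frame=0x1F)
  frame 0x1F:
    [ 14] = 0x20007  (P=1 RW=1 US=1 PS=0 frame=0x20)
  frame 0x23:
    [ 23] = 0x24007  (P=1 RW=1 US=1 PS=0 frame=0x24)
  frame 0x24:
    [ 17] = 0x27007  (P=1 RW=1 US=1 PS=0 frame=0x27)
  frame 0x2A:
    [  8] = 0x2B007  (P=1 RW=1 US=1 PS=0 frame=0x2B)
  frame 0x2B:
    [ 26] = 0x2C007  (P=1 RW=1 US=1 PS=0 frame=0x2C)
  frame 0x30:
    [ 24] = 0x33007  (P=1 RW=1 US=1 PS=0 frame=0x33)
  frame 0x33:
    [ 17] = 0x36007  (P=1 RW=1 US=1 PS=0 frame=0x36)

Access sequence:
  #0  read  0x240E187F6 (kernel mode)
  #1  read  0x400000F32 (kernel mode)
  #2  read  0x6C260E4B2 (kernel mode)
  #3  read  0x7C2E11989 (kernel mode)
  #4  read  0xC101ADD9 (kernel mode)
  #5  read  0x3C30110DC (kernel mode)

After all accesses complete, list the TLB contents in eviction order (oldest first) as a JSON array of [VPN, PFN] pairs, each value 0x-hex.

Trace:
#0 VA=0x240E187F6 (r,kernel):
  [0] read 0x15 idx=9: raw=0x18007 flags P=1 W=1 U=1 S=0
  [1] read 0x18 idx=7: raw=0x1A007 flags P=1 W=1 U=1 S=0
  [2] read 0x1A idx=24: raw=0x1B007 flags P=1 W=1 U=1 S=0
  → PA=0x1B7F6  (3 entries read)
#1 VA=0x400000F32 (r,kernel):
  [0] read 0x15 idx=16: raw=0x5C000 flags P=0 W=0 U=0 S=0
  → PAGE_NOT_PRESENT  (1 entries read)
#2 VA=0x6C260E4B2 (r,kernel):
  [0] read 0x15 idx=27: raw=0x1D007 flags P=1 W=1 U=1 S=0
  [1] read 0x1D idx=19: raw=0x1F007 flags P=1 W=1 U=1 S=0
  [2] read 0x1F idx=14: raw=0x20007 flags P=1 W=1 U=1 S=0
  → PA=0x204B2  (3 entries read)
#3 VA=0x7C2E11989 (r,kernel):
  [0] read 0x15 idx=31: raw=0x23007 flags P=1 W=1 U=1 S=0
  [1] read 0x23 idx=23: raw=0x24007 flags P=1 W=1 U=1 S=0
  [2] read 0x24 idx=17: raw=0x27007 flags P=1 W=1 U=1 S=0
  → PA=0x27989  (3 entries read)
#4 VA=0xC101ADD9 (r,kernel):
  [0] read 0x15 idx=3: raw=0x2A007 flags P=1 W=1 U=1 S=0
  [1] read 0x2A idx=8: raw=0x2B007 flags P=1 W=1 U=1 S=0
  [2] read 0x2B idx=26: raw=0x2C007 flags P=1 W=1 U=1 S=0
  → PA=0x2CDD9  (3 entries read)
#5 VA=0x3C30110DC (r,kernel):
  [0] read 0x15 idx=15: raw=0x30007 flags P=1 W=1 U=1 S=0
  [1] read 0x30 idx=24: raw=0x33007 flags P=1 W=1 U=1 S=0
  [2] read 0x33 idx=17: raw=0x36007 flags P=1 W=1 U=1 S=0
  → PA=0x360DC  (3 entries read)

TLB: [["0x7C2E11", "0x27"], ["0xC101A", "0x2C"], ["0x3C3011", "0x36"]]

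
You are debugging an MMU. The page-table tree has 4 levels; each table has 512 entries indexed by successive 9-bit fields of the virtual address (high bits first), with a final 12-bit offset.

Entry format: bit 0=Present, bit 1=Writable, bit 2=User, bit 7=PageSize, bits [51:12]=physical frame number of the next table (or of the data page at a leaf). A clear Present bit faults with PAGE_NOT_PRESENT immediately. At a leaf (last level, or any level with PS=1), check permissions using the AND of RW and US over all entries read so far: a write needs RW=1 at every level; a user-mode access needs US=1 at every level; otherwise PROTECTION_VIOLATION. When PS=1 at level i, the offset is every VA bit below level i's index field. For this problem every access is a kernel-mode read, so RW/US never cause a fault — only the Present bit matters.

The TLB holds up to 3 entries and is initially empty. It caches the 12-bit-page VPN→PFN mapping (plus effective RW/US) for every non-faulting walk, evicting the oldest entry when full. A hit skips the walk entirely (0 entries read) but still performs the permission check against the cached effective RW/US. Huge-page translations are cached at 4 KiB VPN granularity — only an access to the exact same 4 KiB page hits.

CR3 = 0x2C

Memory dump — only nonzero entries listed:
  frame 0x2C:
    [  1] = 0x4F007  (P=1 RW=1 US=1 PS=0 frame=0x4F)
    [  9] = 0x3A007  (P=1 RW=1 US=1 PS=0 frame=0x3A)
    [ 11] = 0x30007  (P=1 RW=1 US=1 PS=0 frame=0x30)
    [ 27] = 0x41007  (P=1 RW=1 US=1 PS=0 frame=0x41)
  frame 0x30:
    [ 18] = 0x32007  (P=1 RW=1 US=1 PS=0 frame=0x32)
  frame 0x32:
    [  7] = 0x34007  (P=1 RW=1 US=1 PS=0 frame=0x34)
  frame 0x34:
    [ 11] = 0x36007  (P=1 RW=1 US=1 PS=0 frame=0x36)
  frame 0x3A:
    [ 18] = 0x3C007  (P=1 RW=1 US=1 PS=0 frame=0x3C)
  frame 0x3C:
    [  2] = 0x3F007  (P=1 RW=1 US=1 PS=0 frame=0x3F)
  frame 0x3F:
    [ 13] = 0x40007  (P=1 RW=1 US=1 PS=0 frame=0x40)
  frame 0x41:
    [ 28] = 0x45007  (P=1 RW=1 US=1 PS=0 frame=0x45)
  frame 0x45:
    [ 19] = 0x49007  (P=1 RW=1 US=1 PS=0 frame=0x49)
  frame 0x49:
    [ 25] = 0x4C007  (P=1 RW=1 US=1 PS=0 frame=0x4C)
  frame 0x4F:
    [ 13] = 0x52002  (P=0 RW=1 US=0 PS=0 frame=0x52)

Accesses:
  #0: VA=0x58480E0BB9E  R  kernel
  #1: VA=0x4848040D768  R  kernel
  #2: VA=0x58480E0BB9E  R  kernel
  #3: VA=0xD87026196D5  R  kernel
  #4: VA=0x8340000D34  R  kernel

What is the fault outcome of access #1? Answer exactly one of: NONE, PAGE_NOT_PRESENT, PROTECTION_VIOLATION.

Trace:
#0 VA=0x58480E0BB9E (r,kernel):
  L0: frame=0x2C idx=11 entry=0x30007 [P=1 RW=1 US=1 PS=0]
  L1: frame=0x30 idx=18 entry=0x32007 [P=1 RW=1 US=1 PS=0]
  L2: frame=0x32 idx=7 entry=0x34007 [P=1 RW=1 US=1 PS=0]
  L3: frame=0x34 idx=11 entry=0x36007 [P=1 RW=1 US=1 PS=0]
  → PA=0x36B9E  (4 entries read)
#1 VA=0x4848040D768 (r,kernel):
  L0: frame=0x2C idx=9 entry=0x3A007 [P=1 RW=1 US=1 PS=0]
  L1: frame=0x3A idx=18 entry=0x3C007 [P=1 RW=1 US=1 PS=0]
  L2: frame=0x3C idx=2 entry=0x3F007 [P=1 RW=1 US=1 PS=0]
  L3: frame=0x3F idx=13 entry=0x40007 [P=1 RW=1 US=1 PS=0]
  → PA=0x40768  (4 entries read)
#2 VA=0x58480E0BB9E (r,kernel):
  TLB hit vpn=0x58480E0B → PA=0x36B9E
#3 VA=0xD87026196D5 (r,kernel):
  L0: frame=0x2C idx=27 entry=0x41007 [P=1 RW=1 US=1 PS=0]
  L1: frame=0x41 idx=28 entry=0x45007 [P=1 RW=1 US=1 PS=0]
  L2: frame=0x45 idx=19 entry=0x49007 [P=1 RW=1 US=1 PS=0]
  L3: frame=0x49 idx=25 entry=0x4C007 [P=1 RW=1 US=1 PS=0]
  → PA=0x4C6D5  (4 entries read)
#4 VA=0x8340000D34 (r,kernel):
  L0: frame=0x2C idx=1 entry=0x4F007 [P=1 RW=1 US=1 PS=0]
  L1: frame=0x4F idx=13 entry=0x52002 [P=0 RW=1 US=0 PS=0]
  ⇒ fault: PAGE_NOT_PRESENT  — 2 lookups

Access #1 fault: NONE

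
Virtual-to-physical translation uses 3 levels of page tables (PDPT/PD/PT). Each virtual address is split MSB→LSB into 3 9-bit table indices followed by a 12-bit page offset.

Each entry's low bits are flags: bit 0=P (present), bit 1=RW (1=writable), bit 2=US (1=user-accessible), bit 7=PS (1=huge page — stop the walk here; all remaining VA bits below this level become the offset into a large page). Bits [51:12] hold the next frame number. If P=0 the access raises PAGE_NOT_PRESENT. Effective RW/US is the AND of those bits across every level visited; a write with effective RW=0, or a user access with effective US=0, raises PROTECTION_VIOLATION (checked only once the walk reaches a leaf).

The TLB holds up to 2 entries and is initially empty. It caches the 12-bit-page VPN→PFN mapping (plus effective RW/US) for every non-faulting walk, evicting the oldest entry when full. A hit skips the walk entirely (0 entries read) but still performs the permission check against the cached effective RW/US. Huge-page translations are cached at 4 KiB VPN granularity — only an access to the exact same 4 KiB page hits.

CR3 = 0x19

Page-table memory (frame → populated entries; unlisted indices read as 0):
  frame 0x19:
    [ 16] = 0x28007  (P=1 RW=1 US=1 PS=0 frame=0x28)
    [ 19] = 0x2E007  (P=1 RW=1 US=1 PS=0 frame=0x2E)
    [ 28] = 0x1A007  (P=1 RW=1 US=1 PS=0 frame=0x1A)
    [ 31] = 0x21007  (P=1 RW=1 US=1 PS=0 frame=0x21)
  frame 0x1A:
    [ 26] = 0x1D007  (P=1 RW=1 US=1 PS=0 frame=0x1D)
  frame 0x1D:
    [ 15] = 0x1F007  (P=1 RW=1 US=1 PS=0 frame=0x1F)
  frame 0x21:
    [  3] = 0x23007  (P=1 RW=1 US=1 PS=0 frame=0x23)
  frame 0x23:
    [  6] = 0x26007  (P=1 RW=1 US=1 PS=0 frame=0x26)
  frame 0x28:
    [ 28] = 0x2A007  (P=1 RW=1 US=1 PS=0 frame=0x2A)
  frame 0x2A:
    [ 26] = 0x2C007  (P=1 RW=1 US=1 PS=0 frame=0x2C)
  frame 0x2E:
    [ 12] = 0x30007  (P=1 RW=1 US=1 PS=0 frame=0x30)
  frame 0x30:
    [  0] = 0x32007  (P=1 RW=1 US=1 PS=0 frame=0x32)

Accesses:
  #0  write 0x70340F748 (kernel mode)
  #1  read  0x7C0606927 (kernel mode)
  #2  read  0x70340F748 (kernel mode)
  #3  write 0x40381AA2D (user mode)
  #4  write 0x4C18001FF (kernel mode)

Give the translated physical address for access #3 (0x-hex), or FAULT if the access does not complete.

Trace:
#0 VA=0x70340F748 (w,kernel):
  L0: frame=0x19 idx=28 entry=0x1A007 [P=1 RW=1 US=1 PS=0]
  L1: frame=0x1A idx=26 entry=0x1D007 [P=1 RW=1 US=1 PS=0]
  L2: frame=0x1D idx=15 entry=0x1F007 [P=1 RW=1 US=1 PS=0]
  → PA=0x1F748  (3 entries read)
#1 VA=0x7C0606927 (r,kernel):
  L0: frame=0x19 idx=31 entry=0x21007 [P=1 RW=1 US=1 PS=0]
  L1: frame=0x21 idx=3 entry=0x23007 [P=1 RW=1 US=1 PS=0]
  L2: frame=0x23 idx=6 entry=0x26007 [P=1 RW=1 US=1 PS=0]
  → PA=0x26927  (3 entries read)
#2 VA=0x70340F748 (r,kernel):
  TLB hit vpn=0x70340F → PA=0x1F748
#3 VA=0x40381AA2D (w,user):
  L0: frame=0x19 idx=16 entry=0x28007 [P=1 RW=1 US=1 PS=0]
  L1: frame=0x28 idx=28 entry=0x2A007 [P=1 RW=1 US=1 PS=0]
  L2: frame=0x2A idx=26 entry=0x2C007 [P=1 RW=1 US=1 PS=0]
  → PA=0x2CA2D  (3 entries read)
#4 VA=0x4C18001FF (w,kernel):
  L0: frame=0x19 idx=19 entry=0x2E007 [P=1 RW=1 US=1 PS=0]
  L1: frame=0x2E idx=12 entry=0x30007 [P=1 RW=1 US=1 PS=0]
  L2: frame=0x30 idx=0 entry=0x32007 [P=1 RW=1 US=1 PS=0]
  → PA=0x321FF  (3 entries read)

Access #3 PA: 0x2CA2D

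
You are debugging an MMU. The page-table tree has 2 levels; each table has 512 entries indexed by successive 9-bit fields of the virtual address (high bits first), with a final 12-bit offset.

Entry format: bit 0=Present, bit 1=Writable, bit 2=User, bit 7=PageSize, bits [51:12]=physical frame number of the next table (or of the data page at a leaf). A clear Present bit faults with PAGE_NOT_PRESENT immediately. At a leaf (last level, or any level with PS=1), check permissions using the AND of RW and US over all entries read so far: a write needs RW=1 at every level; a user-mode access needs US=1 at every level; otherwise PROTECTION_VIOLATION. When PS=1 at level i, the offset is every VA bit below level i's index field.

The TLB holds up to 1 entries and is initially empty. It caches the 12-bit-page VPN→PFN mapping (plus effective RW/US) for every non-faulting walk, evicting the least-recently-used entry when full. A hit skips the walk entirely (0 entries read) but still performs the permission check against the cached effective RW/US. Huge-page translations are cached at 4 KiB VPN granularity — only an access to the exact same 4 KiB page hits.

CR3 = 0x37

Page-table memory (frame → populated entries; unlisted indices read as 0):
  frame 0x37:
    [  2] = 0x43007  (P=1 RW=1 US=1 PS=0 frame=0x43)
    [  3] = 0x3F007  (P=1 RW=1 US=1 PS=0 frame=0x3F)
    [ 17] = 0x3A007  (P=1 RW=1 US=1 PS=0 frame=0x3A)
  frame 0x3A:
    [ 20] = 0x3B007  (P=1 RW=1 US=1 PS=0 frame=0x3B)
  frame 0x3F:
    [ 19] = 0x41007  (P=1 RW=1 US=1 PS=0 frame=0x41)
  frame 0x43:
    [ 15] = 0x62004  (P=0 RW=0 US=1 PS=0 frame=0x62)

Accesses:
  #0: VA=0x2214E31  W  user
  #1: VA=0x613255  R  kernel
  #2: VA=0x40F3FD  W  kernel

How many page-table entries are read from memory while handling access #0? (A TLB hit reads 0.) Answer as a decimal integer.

Walk each access:
#0 VA=0x2214E31 (w,user):
  L0: frame=0x37 idx=17 entry=0x3A007 [P=1 RW=1 US=1 PS=0]
  L1: frame=0x3A idx=20 entry=0x3B007 [P=1 RW=1 US=1 PS=0]
  ✓ 0x3BE31  — 2 lookups
#1 VA=0x613255 (r,kernel):
  L0: frame=0x37 idx=3 entry=0x3F007 [P=1 RW=1 US=1 PS=0]
  L1: frame=0x3F idx=19 entry=0x41007 [P=1 RW=1 US=1 PS=0]
  ✓ 0x41255  — 2 lookups
#2 VA=0x40F3FD (w,kernel):
  L0: frame=0x37 idx=2 entry=0x43007 [P=1 RW=1 US=1 PS=0]
  L1: frame=0x43 idx=15 entry=0x62004 [P=0 RW=0 US=1 PS=0]
  ⇒ fault: PAGE_NOT_PRESENT  — 2 lookups

Entries read for #0: 2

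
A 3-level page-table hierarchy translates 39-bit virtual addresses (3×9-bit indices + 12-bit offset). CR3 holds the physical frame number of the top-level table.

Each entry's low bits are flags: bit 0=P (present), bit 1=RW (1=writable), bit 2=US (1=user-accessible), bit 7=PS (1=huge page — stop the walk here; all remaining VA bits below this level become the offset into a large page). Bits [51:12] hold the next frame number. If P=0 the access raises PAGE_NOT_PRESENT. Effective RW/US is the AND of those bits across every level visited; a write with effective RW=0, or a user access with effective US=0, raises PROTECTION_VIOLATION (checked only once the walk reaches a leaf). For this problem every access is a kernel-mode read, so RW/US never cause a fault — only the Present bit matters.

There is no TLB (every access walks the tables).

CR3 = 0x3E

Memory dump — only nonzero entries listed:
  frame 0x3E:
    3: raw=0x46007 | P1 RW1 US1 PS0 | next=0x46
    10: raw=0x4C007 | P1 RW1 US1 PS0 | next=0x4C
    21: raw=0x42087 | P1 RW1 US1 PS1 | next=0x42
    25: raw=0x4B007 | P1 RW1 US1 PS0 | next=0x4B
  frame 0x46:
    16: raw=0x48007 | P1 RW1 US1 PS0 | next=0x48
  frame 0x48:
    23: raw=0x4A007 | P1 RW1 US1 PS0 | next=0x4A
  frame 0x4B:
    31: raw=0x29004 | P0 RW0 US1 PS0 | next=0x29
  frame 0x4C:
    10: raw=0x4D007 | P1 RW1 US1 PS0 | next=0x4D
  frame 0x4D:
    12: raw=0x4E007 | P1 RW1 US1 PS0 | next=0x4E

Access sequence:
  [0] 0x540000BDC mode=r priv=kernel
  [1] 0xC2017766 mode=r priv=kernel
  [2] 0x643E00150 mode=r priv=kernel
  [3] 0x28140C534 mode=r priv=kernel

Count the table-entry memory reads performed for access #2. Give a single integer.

Walk each access:
#0 VA=0x540000BDC (r,kernel):
  lvl0: tbl 0x3E, slot 21 ⇒ 0x42087 (P1/RW1/US1/PS1)
  ✓ 0x42BDC (huge @L0)  — 1 lookups
#1 VA=0xC2017766 (r,kernel):
  lvl0: tbl 0x3E, slot 3 ⇒ 0x46007 (P1/RW1/US1/PS0)
  lvl1: tbl 0x46, slot 16 ⇒ 0x48007 (P1/RW1/US1/PS0)
  lvl2: tbl 0x48, slot 23 ⇒ 0x4A007 (P1/RW1/US1/PS0)
  ✓ 0x4A766  — 3 lookups
#2 VA=0x643E00150 (r,kernel):
  lvl0: tbl 0x3E, slot 25 ⇒ 0x4B007 (P1/RW1/US1/PS0)
  lvl1: tbl 0x4B, slot 31 ⇒ 0x29004 (P0/RW0/US1/PS0)
  ✗ PAGE_NOT_PRESENT  [2 reads]
#3 VA=0x28140C534 (r,kernel):
  lvl0: tbl 0x3E, slot 10 ⇒ 0x4C007 (P1/RW1/US1/PS0)
  lvl1: tbl 0x4C, slot 10 ⇒ 0x4D007 (P1/RW1/US1/PS0)
  lvl2: tbl 0x4D, slot 12 ⇒ 0x4E007 (P1/RW1/US1/PS0)
  ✓ 0x4E534  — 3 lookups

Entries read for #2: 2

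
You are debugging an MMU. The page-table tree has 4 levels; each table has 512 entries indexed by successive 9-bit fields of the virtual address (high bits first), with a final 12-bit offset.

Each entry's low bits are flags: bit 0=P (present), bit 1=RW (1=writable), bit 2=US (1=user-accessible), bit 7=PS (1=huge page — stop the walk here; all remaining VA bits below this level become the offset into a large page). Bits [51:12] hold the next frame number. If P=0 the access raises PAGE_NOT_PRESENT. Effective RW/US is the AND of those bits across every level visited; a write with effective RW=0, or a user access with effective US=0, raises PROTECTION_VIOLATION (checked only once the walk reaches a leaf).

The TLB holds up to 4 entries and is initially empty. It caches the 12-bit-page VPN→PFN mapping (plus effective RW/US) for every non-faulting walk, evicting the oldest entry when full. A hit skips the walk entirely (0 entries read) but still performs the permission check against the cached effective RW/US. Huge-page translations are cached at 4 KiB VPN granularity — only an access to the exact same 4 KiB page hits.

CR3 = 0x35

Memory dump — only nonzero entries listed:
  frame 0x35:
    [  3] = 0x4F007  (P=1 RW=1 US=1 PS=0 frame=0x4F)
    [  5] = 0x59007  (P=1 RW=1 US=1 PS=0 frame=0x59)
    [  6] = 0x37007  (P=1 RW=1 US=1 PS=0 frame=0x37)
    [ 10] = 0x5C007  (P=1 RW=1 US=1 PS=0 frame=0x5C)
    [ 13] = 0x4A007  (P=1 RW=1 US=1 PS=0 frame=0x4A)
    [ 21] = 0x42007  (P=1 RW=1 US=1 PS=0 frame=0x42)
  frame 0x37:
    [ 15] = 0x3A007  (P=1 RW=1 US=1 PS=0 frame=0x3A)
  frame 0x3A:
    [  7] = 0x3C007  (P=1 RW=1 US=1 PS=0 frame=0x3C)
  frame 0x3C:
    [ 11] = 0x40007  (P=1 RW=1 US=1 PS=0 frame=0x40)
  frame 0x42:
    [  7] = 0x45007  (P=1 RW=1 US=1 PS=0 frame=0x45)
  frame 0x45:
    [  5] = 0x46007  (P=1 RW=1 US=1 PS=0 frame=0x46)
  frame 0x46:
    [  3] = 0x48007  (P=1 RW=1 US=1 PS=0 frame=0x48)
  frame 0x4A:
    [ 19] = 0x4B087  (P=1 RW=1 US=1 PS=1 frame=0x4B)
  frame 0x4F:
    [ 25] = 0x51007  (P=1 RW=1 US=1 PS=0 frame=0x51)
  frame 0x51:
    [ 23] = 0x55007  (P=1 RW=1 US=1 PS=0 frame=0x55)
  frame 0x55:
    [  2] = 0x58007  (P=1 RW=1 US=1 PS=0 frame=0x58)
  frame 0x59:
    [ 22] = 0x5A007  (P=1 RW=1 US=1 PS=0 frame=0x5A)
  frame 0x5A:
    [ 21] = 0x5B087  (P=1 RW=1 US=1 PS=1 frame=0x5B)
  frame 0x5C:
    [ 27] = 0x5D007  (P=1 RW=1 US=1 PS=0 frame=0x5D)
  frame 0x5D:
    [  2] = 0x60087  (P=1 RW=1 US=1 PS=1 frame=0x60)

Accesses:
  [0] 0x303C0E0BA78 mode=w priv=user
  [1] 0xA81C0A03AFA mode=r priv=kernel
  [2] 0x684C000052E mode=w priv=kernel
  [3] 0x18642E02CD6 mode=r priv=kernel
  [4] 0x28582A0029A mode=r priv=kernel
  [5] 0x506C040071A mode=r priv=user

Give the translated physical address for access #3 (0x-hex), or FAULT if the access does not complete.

Per-access translation:
#0 VA=0x303C0E0BA78 (w,user):
  lvl0: tbl 0x35, slot 6 ⇒ 0x37007 (P1/RW1/US1/PS0)
  lvl1: tbl 0x37, slot 15 ⇒ 0x3A007 (P1/RW1/US1/PS0)
  lvl2: tbl 0x3A, slot 7 ⇒ 0x3C007 (P1/RW1/US1/PS0)
  lvl3: tbl 0x3C, slot 11 ⇒ 0x40007 (P1/RW1/US1/PS0)
  ✓ 0x40A78  — 4 lookups
#1 VA=0xA81C0A03AFA (r,kernel):
  lvl0: tbl 0x35, slot 21 ⇒ 0x42007 (P1/RW1/US1/PS0)
  lvl1: tbl 0x42, slot 7 ⇒ 0x45007 (P1/RW1/US1/PS0)
  lvl2: tbl 0x45, slot 5 ⇒ 0x46007 (P1/RW1/US1/PS0)
  lvl3: tbl 0x46, slot 3 ⇒ 0x48007 (P1/RW1/US1/PS0)
  ✓ 0x48AFA  — 4 lookups
#2 VA=0x684C000052E (w,kernel):
  lvl0: tbl 0x35, slot 13 ⇒ 0x4A007 (P1/RW1/US1/PS0)
  lvl1: tbl 0x4A, slot 19 ⇒ 0x4B087 (P1/RW1/US1/PS1)
  ✓ 0x4B52E (huge @L1)  — 2 lookups
#3 VA=0x18642E02CD6 (r,kernel):
  lvl0: tbl 0x35, slot 3 ⇒ 0x4F007 (P1/RW1/US1/PS0)
  lvl1: tbl 0x4F, slot 25 ⇒ 0x51007 (P1/RW1/US1/PS0)
  lvl2: tbl 0x51, slot 23 ⇒ 0x55007 (P1/RW1/US1/PS0)
  lvl3: tbl 0x55, slot 2 ⇒ 0x58007 (P1/RW1/US1/PS0)
  ✓ 0x58CD6  — 4 lookups
#4 VA=0x28582A0029A (r,kernel):
  lvl0: tbl 0x35, slot 5 ⇒ 0x59007 (P1/RW1/US1/PS0)
  lvl1: tbl 0x59, slot 22 ⇒ 0x5A007 (P1/RW1/US1/PS0)
  lvl2: tbl 0x5A, slot 21 ⇒ 0x5B087 (P1/RW1/US1/PS1)
  ✓ 0x5B29A (huge @L2)  — 3 lookups
#5 VA=0x506C040071A (r,user):
  lvl0: tbl 0x35, slot 10 ⇒ 0x5C007 (P1/RW1/US1/PS0)
  lvl1: tbl 0x5C, slot 27 ⇒ 0x5D007 (P1/RW1/US1/PS0)
  lvl2: tbl 0x5D, slot 2 ⇒ 0x60087 (P1/RW1/US1/PS1)
  ✓ 0x6071A (huge @L2)  — 3 lookups

Access #3 PA: 0x58CD6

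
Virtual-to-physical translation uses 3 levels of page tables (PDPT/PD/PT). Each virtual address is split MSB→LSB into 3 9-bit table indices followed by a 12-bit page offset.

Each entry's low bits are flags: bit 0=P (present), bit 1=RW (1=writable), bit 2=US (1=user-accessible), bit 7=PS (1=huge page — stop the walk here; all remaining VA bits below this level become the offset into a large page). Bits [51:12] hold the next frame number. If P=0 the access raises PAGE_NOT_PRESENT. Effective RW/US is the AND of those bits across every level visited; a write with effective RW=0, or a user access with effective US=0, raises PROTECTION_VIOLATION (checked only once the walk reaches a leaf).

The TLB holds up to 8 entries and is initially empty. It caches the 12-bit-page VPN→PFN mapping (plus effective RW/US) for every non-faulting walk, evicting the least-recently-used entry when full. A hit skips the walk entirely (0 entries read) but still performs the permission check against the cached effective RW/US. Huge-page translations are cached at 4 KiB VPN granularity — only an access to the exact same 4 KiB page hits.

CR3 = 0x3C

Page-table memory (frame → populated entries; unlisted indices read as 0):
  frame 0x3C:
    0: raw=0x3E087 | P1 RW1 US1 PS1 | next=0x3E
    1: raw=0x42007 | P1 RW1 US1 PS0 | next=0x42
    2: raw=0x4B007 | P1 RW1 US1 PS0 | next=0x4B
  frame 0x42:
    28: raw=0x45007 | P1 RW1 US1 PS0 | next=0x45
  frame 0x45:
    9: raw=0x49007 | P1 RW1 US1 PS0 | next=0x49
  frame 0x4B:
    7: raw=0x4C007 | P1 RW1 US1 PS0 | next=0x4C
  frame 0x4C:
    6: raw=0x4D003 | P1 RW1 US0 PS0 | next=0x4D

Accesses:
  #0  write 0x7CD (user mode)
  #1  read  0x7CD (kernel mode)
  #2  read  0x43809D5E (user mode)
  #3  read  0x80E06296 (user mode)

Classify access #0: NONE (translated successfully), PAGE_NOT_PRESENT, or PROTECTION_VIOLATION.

Per-access translation:
#0 VA=0x7CD (w,user):
  [0] read 0x3C idx=0: raw=0x3E087 flags P=1 W=1 U=1 S=1
  → PA=0x3E7CD (huge @L0)  (1 entries read)
#1 VA=0x7CD (r,kernel):
  TLB hit vpn=0x0 → PA=0x3E7CD
#2 VA=0x43809D5E (r,user):
  [0] read 0x3C idx=1: raw=0x42007 flags P=1 W=1 U=1 S=0
  [1] read 0x42 idx=28: raw=0x45007 flags P=1 W=1 U=1 S=0
  [2] read 0x45 idx=9: raw=0x49007 flags P=1 W=1 U=1 S=0
  → PA=0x49D5E  (3 entries read)
#3 VA=0x80E06296 (r,user):
  [0] read 0x3C idx=2: raw=0x4B007 flags P=1 W=1 U=1 S=0
  [1] read 0x4B idx=7: raw=0x4C007 flags P=1 W=1 U=1 S=0
  [2] read 0x4C idx=6: raw=0x4D003 flags P=1 W=1 U=0 S=0
  ✗ PROTECTION_VIOLATION  [3 reads]

Access #0 fault: NONE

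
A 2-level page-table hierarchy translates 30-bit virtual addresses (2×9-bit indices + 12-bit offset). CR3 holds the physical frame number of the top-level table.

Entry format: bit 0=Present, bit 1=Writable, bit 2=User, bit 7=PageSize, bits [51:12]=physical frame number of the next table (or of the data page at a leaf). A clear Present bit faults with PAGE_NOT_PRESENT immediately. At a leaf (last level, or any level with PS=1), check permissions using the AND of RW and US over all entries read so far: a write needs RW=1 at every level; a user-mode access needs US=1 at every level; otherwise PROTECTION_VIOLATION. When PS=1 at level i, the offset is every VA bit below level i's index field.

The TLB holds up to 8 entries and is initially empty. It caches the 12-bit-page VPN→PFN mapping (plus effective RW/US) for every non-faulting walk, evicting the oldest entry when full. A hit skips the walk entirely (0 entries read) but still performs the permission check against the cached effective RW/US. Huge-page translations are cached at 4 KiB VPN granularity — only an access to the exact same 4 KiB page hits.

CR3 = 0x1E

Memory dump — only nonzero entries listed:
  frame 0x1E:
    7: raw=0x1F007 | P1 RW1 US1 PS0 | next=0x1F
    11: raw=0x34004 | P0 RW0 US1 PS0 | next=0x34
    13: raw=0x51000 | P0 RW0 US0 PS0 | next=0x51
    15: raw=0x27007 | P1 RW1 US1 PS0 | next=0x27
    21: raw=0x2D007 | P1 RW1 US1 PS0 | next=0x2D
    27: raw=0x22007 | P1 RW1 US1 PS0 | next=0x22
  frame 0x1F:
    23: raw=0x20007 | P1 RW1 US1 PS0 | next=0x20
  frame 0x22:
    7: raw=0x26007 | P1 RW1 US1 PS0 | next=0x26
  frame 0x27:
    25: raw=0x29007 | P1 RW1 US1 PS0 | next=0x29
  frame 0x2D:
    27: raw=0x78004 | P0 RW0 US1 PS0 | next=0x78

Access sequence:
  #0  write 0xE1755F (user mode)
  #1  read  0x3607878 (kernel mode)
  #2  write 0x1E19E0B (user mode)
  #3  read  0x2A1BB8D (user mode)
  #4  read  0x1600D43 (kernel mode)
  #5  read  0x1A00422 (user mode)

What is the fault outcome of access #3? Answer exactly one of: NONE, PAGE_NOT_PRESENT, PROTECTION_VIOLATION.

Per-access translation:
#0 VA=0xE1755F (w,user):
  [0] read 0x1E idx=7: raw=0x1F007 flags P=1 W=1 U=1 S=0
  [1] read 0x1F idx=23: raw=0x20007 flags P=1 W=1 U=1 S=0
  → PA=0x2055F  (2 entries read)
#1 VA=0x3607878 (r,kernel):
  [0] read 0x1E idx=27: raw=0x22007 flags P=1 W=1 U=1 S=0
  [1] read 0x22 idx=7: raw=0x26007 flags P=1 W=1 U=1 S=0
  → PA=0x26878  (2 entries read)
#2 VA=0x1E19E0B (w,user):
  [0] read 0x1E idx=15: raw=0x27007 flags P=1 W=1 U=1 S=0
  [1] read 0x27 idx=25: raw=0x29007 flags P=1 W=1 U=1 S=0
  → PA=0x29E0B  (2 entries read)
#3 VA=0x2A1BB8D (r,user):
  [0] read 0x1E idx=21: raw=0x2D007 flags P=1 W=1 U=1 S=0
  [1] read 0x2D idx=27: raw=0x78004 flags P=0 W=0 U=1 S=0
  → PAGE_NOT_PRESENT  (2 entries read)
#4 VA=0x1600D43 (r,kernel):
  [0] read 0x1E idx=11: raw=0x34004 flags P=0 W=0 U=1 S=0
  → PAGE_NOT_PRESENT  (1 entries read)
#5 VA=0x1A00422 (r,user):
  [0] read 0x1E idx=13: raw=0x51000 flags P=0 W=0 U=0 S=0
  → PAGE_NOT_PRESENT  (1 entries read)

Access #3 fault: PAGE_NOT_PRESENT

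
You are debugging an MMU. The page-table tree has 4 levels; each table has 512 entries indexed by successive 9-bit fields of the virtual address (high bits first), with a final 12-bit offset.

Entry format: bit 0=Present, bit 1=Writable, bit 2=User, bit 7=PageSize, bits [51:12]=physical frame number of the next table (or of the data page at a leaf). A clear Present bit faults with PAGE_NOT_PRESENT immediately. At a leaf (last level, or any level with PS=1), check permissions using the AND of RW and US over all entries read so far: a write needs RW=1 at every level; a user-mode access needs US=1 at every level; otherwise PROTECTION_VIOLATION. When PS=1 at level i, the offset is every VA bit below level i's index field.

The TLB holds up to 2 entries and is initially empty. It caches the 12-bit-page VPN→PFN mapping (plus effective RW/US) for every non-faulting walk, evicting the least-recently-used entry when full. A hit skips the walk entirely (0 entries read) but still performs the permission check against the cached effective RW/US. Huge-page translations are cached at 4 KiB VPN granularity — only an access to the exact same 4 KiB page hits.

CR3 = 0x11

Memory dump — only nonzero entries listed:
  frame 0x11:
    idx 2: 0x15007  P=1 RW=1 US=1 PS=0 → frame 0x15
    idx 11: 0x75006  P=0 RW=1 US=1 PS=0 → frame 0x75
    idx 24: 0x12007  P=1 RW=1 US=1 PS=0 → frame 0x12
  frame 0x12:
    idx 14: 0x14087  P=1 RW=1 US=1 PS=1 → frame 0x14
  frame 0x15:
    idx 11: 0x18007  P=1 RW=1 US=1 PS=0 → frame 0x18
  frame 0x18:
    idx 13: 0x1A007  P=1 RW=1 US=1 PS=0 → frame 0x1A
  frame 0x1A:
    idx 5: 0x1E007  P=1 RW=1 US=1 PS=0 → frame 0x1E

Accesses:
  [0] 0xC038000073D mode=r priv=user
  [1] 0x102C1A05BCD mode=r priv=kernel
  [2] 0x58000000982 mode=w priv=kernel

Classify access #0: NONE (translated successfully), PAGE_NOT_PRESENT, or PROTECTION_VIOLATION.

Trace:
#0 VA=0xC038000073D (r,user):
  L0: frame=0x11 idx=24 entry=0x12007 [P=1 RW=1 US=1 PS=0]
  L1: frame=0x12 idx=14 entry=0x14087 [P=1 RW=1 US=1 PS=1]
  → PA=0x1473D (huge @L1)  (2 entries read)
#1 VA=0x102C1A05BCD (r,kernel):
  L0: frame=0x11 idx=2 entry=0x15007 [P=1 RW=1 US=1 PS=0]
  L1: frame=0x15 idx=11 entry=0x18007 [P=1 RW=1 US=1 PS=0]
  L2: frame=0x18 idx=13 entry=0x1A007 [P=1 RW=1 US=1 PS=0]
  L3: frame=0x1A idx=5 entry=0x1E007 [P=1 RW=1 US=1 PS=0]
  → PA=0x1EBCD  (4 entries read)
#2 VA=0x58000000982 (w,kernel):
  L0: frame=0x11 idx=11 entry=0x75006 [P=0 RW=1 US=1 PS=0]
  ⇒ fault: PAGE_NOT_PRESENT  — 1 lookups

Access #0 fault: NONE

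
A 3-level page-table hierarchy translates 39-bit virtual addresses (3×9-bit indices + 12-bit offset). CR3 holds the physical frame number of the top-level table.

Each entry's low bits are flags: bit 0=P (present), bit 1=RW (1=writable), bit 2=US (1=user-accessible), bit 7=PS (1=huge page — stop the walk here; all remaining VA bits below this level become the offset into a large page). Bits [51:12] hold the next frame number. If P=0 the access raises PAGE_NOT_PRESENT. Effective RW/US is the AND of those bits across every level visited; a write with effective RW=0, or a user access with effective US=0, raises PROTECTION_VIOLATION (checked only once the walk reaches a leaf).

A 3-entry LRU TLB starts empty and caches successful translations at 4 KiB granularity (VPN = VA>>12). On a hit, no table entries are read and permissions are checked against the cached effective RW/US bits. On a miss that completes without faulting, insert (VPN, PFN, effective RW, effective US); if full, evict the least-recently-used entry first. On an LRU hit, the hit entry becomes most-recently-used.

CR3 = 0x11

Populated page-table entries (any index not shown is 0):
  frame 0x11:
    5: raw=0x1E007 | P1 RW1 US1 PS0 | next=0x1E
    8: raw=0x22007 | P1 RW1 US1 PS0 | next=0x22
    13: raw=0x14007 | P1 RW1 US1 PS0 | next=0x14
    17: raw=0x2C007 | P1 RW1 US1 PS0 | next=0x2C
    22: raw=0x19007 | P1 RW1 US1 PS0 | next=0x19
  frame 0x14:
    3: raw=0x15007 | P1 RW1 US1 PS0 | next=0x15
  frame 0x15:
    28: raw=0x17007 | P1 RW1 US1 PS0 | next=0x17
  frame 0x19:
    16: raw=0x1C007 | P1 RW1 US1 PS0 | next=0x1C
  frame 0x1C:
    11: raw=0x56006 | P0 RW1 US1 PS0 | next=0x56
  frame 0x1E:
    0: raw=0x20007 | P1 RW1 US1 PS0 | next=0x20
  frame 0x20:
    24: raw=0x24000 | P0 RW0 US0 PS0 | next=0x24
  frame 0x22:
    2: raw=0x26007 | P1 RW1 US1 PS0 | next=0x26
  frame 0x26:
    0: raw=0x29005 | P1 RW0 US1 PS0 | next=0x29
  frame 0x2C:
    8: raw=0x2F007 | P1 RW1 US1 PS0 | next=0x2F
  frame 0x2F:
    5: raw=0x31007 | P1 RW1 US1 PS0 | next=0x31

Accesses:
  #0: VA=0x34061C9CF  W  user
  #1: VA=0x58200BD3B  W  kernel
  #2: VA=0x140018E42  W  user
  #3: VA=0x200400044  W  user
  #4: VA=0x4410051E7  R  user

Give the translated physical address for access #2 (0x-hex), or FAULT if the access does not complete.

Per-access translation:
#0 VA=0x34061C9CF (w,user):
  [0] read 0x11 idx=13: raw=0x14007 flags P=1 W=1 U=1 S=0
  [1] read 0x14 idx=3: raw=0x15007 flags P=1 W=1 U=1 S=0
  [2] read 0x15 idx=28: raw=0x17007 flags P=1 W=1 U=1 S=0
  → PA=0x179CF  (3 entries read)
#1 VA=0x58200BD3B (w,kernel):
  [0] read 0x11 idx=22: raw=0x19007 flags P=1 W=1 U=1 S=0
  [1] read 0x19 idx=16: raw=0x1C007 flags P=1 W=1 U=1 S=0
  [2] read 0x1C idx=11: raw=0x56006 flags P=0 W=1 U=1 S=0
  ⇒ fault: PAGE_NOT_PRESENT  — 3 lookups
#2 VA=0x140018E42 (w,user):
  [0] read 0x11 idx=5: raw=0x1E007 flags P=1 W=1 U=1 S=0
  [1] read 0x1E idx=0: raw=0x20007 flags P=1 W=1 U=1 S=0
  [2] read 0x20 idx=24: raw=0x24000 flags P=0 W=0 U=0 S=0
  ⇒ fault: PAGE_NOT_PRESENT  — 3 lookups
#3 VA=0x200400044 (w,user):
  [0] read 0x11 idx=8: raw=0x22007 flags P=1 W=1 U=1 S=0
  [1] read 0x22 idx=2: raw=0x26007 flags P=1 W=1 U=1 S=0
  [2] read 0x26 idx=0: raw=0x29005 flags P=1 W=0 U=1 S=0
  ⇒ fault: PROTECTION_VIOLATION  — 3 lookups
#4 VA=0x4410051E7 (r,user):
  [0] read 0x11 idx=17: raw=0x2C007 flags P=1 W=1 U=1 S=0
  [1] read 0x2C idx=8: raw=0x2F007 flags P=1 W=1 U=1 S=0
  [2] read 0x2F idx=5: raw=0x31007 flags P=1 W=1 U=1 S=0
  → PA=0x311E7  (3 entries read)

Access #2 PA: FAULT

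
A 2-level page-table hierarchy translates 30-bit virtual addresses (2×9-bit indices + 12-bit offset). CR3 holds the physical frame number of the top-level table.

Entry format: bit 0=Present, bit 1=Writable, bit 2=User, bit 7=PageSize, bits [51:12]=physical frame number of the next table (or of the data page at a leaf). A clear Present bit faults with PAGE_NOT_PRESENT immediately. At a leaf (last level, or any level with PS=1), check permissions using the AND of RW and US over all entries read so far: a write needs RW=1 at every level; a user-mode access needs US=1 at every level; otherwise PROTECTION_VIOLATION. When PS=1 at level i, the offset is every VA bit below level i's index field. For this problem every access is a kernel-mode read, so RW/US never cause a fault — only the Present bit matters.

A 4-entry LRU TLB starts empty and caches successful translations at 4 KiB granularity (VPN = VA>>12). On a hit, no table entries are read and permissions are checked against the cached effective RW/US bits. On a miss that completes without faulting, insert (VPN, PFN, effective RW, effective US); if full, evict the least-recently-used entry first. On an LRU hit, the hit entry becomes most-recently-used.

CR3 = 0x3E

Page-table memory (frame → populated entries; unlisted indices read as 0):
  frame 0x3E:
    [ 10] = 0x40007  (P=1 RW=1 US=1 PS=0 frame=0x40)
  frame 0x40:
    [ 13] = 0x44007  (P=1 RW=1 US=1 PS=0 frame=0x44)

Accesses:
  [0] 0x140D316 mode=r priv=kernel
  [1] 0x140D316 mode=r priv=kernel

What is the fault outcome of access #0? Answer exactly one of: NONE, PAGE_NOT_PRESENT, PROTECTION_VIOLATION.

Trace:
#0 VA=0x140D316 (r,kernel):
  L0: frame=0x3E idx=10 entry=0x40007 [P=1 RW=1 US=1 PS=0]
  L1: frame=0x40 idx=13 entry=0x44007 [P=1 RW=1 US=1 PS=0]
  ✓ 0x44316  — 2 lookups
#1 VA=0x140D316 (r,kernel):
  TLB hit vpn=0x140D → PA=0x44316

Access #0 fault: NONE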